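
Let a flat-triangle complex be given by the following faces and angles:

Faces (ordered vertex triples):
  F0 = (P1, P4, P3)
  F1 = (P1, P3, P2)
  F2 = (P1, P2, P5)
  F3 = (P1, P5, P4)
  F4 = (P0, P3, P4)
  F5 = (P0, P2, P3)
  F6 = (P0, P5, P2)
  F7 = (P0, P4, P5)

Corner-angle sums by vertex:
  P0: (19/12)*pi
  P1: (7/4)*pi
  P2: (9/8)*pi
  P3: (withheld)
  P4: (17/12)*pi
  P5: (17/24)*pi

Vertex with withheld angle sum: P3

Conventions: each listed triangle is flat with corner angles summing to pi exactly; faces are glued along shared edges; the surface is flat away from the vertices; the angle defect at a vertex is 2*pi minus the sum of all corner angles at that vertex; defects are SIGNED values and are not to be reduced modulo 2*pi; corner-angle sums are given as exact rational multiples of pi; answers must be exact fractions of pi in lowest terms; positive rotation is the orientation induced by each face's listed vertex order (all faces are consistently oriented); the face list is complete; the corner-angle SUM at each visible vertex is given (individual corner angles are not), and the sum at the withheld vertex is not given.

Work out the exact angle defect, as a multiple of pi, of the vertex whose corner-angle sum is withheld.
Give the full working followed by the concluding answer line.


V = 6, E = 12, F = 8; chi = V - E + F = 2
Gauss-Bonnet: total defect = 2*pi*chi = 4*pi; visible defects sum to (41/12)*pi

Answer: defect(P3) = (7/12)*pi


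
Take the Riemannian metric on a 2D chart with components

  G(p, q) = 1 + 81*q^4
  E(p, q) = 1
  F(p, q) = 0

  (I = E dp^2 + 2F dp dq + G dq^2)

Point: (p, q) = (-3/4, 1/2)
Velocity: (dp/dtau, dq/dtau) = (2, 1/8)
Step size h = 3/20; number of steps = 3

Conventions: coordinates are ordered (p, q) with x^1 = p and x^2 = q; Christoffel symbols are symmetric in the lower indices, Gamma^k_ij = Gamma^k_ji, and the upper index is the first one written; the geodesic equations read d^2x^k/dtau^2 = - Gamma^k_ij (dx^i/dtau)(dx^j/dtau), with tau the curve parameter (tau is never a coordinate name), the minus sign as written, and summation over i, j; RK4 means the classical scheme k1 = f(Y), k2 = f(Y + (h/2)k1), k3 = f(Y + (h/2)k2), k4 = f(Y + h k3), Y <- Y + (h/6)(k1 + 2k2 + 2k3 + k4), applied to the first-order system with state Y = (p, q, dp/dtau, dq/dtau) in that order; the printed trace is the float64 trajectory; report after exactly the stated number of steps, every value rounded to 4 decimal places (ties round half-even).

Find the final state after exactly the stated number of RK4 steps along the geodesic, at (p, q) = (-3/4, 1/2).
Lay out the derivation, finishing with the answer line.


f(Y) = (dp/dtau, dq/dtau, -Gamma^p_ij Y'^i Y'^j, -Gamma^q_ij Y'^i Y'^j) with the Gammas evaluated at the stage position; h = 0.150000; intermediate values shown to 6 dp
step 0: p = -0.7500, q = 0.5000, dp/dtau = 2.0000, dq/dtau = 0.1250
step 1:
  k1: at (p, q) = (-0.750000, 0.500000), (dp/dtau, dq/dtau) = (2.000000, 0.125000); Gamma_ppp = 0.000000, Gamma_ppq = 0.000000, Gamma_pqq = 0.000000, Gamma_qpp = 0.000000, Gamma_qpq = 0.000000, Gamma_qqq = 3.340206; k1 = (2.000000, 0.125000, 0.000000, -0.052191)
  k2: at (p, q) = (-0.600000, 0.509375), (dp/dtau, dq/dtau) = (2.000000, 0.121086); Gamma_ppp = 0.000000, Gamma_ppq = 0.000000, Gamma_pqq = 0.000000, Gamma_qpp = 0.000000, Gamma_qpq = 0.000000, Gamma_qqq = 3.317922; k2 = (2.000000, 0.121086, 0.000000, -0.048647)
  k3: at (p, q) = (-0.600000, 0.509081), (dp/dtau, dq/dtau) = (2.000000, 0.121352); Gamma_ppp = 0.000000, Gamma_ppq = 0.000000, Gamma_pqq = 0.000000, Gamma_qpp = 0.000000, Gamma_qpq = 0.000000, Gamma_qqq = 3.318648; k3 = (2.000000, 0.121352, 0.000000, -0.048871)
  k4: at (p, q) = (-0.450000, 0.518203), (dp/dtau, dq/dtau) = (2.000000, 0.117669); Gamma_ppp = 0.000000, Gamma_ppq = 0.000000, Gamma_pqq = 0.000000, Gamma_qpp = 0.000000, Gamma_qpq = 0.000000, Gamma_qqq = 3.295319; k4 = (2.000000, 0.117669, 0.000000, -0.045627)
  Y <- Y + (h/6)(k1 + 2k2 + 2k3 + k4): p = -0.4500, q = 0.5182, dp/dtau = 2.0000, dq/dtau = 0.1177
step 2:
  k1: at (p, q) = (-0.450000, 0.518189), (dp/dtau, dq/dtau) = (2.000000, 0.117679); Gamma_ppp = 0.000000, Gamma_ppq = 0.000000, Gamma_pqq = 0.000000, Gamma_qpp = 0.000000, Gamma_qpq = 0.000000, Gamma_qqq = 3.295356; k1 = (2.000000, 0.117679, 0.000000, -0.045635)
  k2: at (p, q) = (-0.300000, 0.527014), (dp/dtau, dq/dtau) = (2.000000, 0.114256); Gamma_ppp = 0.000000, Gamma_ppq = 0.000000, Gamma_pqq = 0.000000, Gamma_qpp = 0.000000, Gamma_qpq = 0.000000, Gamma_qqq = 3.271410; k2 = (2.000000, 0.114256, 0.000000, -0.042706)
  k3: at (p, q) = (-0.300000, 0.526758), (dp/dtau, dq/dtau) = (2.000000, 0.114476); Gamma_ppp = 0.000000, Gamma_ppq = 0.000000, Gamma_pqq = 0.000000, Gamma_qpp = 0.000000, Gamma_qpq = 0.000000, Gamma_qqq = 3.272124; k3 = (2.000000, 0.114476, 0.000000, -0.042880)
  k4: at (p, q) = (-0.150000, 0.535360), (dp/dtau, dq/dtau) = (2.000000, 0.111247); Gamma_ppp = 0.000000, Gamma_ppq = 0.000000, Gamma_pqq = 0.000000, Gamma_qpp = 0.000000, Gamma_qpq = 0.000000, Gamma_qqq = 3.247705; k4 = (2.000000, 0.111247, 0.000000, -0.040193)
  Y <- Y + (h/6)(k1 + 2k2 + 2k3 + k4): p = -0.1500, q = 0.5353, dp/dtau = 2.0000, dq/dtau = 0.1113
step 3:
  k1: at (p, q) = (-0.150000, 0.535348), (dp/dtau, dq/dtau) = (2.000000, 0.111254); Gamma_ppp = 0.000000, Gamma_ppq = 0.000000, Gamma_pqq = 0.000000, Gamma_qpp = 0.000000, Gamma_qpq = 0.000000, Gamma_qqq = 3.247739; k1 = (2.000000, 0.111254, 0.000000, -0.040198)
  k2: at (p, q) = (0.000000, 0.543692), (dp/dtau, dq/dtau) = (2.000000, 0.108239); Gamma_ppp = 0.000000, Gamma_ppq = 0.000000, Gamma_pqq = 0.000000, Gamma_qpp = 0.000000, Gamma_qpq = 0.000000, Gamma_qqq = 3.223160; k2 = (2.000000, 0.108239, 0.000000, -0.037761)
  k3: at (p, q) = (0.000000, 0.543466), (dp/dtau, dq/dtau) = (2.000000, 0.108422); Gamma_ppp = 0.000000, Gamma_ppq = 0.000000, Gamma_pqq = 0.000000, Gamma_qpp = 0.000000, Gamma_qpq = 0.000000, Gamma_qqq = 3.223837; k3 = (2.000000, 0.108422, 0.000000, -0.037897)
  k4: at (p, q) = (0.150000, 0.551612), (dp/dtau, dq/dtau) = (2.000000, 0.105569); Gamma_ppp = 0.000000, Gamma_ppq = 0.000000, Gamma_pqq = 0.000000, Gamma_qpp = 0.000000, Gamma_qpq = 0.000000, Gamma_qqq = 3.199145; k4 = (2.000000, 0.105569, 0.000000, -0.035654)
  Y <- Y + (h/6)(k1 + 2k2 + 2k3 + k4): p = 0.1500, q = 0.5516, dp/dtau = 2.0000, dq/dtau = 0.1056

Answer: p = 0.1500, q = 0.5516, dp/dtau = 2.0000, dq/dtau = 0.1056


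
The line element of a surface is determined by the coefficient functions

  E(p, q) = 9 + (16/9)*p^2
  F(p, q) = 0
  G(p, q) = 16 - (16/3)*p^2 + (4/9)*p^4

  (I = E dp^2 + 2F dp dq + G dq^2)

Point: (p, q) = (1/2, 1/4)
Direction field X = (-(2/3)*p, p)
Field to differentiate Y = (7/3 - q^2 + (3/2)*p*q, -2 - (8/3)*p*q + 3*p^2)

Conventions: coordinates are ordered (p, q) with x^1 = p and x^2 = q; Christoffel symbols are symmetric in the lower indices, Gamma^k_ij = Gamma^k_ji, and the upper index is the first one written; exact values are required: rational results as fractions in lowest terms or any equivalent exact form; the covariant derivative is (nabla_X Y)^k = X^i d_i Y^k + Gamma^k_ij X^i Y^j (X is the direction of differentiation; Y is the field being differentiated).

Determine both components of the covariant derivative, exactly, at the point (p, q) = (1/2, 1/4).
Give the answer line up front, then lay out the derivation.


Answer: (nabla_X Y)^p = -1783/6120, (nabla_X Y)^q = -7/4

E = 85/9, F = 0, G = 529/36 at the point
E_p = 16/9, E_q = 0, F_p = 0, F_q = 0, G_p = -46/9, G_q = 0
EG - F^2 = 44965/324;  g^inv = (324/44965) * [[529/36, 0], [0, 85/9]]
first-kind symbols [ij,l] = (1/2)(d_i g_jl + d_j g_il - d_l g_ij): [pp,p] = E_p/2 = 8/9, [pp,q] = F_p - E_q/2 = 0, [pq,p] = E_q/2 = 0, [pq,q] = G_p/2 = -23/9, [qq,p] = F_q - G_p/2 = 23/9, [qq,q] = G_q/2 = 0
Gamma^p_ij = (G*[ij,p] - F*[ij,q])/(EG - F^2), Gamma^q_ij = (E*[ij,q] - F*[ij,p])/(EG - F^2)
Gamma_ppp = 8/85, Gamma_ppq = 0, Gamma_pqq = 23/85, Gamma_qpp = 0, Gamma_qpq = -4/23, Gamma_qqq = 0
X = (-1/3, 1/2), Y = (59/24, -19/12) at the point


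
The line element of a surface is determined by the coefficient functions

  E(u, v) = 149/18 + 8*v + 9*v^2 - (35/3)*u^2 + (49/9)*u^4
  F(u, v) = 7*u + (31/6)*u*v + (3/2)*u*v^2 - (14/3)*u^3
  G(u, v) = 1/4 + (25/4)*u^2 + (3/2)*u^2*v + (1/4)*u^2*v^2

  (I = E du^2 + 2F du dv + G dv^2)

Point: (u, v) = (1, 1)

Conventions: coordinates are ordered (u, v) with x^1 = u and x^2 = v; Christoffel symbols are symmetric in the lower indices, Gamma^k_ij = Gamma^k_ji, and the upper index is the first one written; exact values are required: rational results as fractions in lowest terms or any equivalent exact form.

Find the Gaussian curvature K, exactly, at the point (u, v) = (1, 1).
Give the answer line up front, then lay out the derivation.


Answer: K = 8692/170097

E = 343/18, F = 9, G = 33/4, EG - F^2 = 1829/24 at the point
E_u = -14/9, E_v = 26, F_u = -1/3, F_v = 49/6, G_u = 16, G_v = 2
E_vv = 18, F_uv = 49/6, G_uu = 16
Evaluate Brioschi's two determinant matrices M1, M2 and divide by (EG - F^2)^2.
M1 = [[-E_vv/2 + F_uv - G_uu/2, E_u/2, F_u - E_v/2], [F_v - G_u/2, E, F], [G_v/2, F, G]] = [[-53/6, -7/9, -40/3], [1/6, 343/18, 9], [1, 9, 33/4]]; det M1 = -192253/432
M2 = [[0, E_v/2, G_u/2], [E_v/2, E, F], [G_u/2, F, G]] = [[0, 13, 8], [13, 343/18, 9], [8, 9, 33/4]]; det M2 = -26705/36
det M1 - det M2 = 128207/432; K = 128207/432 / (1829/24)^2 = 8692/170097


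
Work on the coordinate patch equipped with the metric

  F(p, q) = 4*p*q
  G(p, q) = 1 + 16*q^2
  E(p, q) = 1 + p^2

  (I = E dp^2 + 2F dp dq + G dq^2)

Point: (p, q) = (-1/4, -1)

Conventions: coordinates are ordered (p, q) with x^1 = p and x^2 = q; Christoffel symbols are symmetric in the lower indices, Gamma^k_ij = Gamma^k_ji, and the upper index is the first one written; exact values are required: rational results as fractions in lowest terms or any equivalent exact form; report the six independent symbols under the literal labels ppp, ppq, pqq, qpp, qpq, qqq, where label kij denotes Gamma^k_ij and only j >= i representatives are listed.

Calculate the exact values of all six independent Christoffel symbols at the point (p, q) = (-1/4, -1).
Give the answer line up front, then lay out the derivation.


Answer: Gamma_ppp = -4/273, Gamma_ppq = 0, Gamma_pqq = -16/273, Gamma_qpp = -64/273, Gamma_qpq = 0, Gamma_qqq = -256/273

E = 17/16, F = 1, G = 17 at the point
E_p = -1/2, E_q = 0, F_p = -4, F_q = -1, G_p = 0, G_q = -32
EG - F^2 = 273/16;  g^inv = (16/273) * [[17, -1], [-1, 17/16]]
first-kind symbols [ij,l] = (1/2)(d_i g_jl + d_j g_il - d_l g_ij): [pp,p] = E_p/2 = -1/4, [pp,q] = F_p - E_q/2 = -4, [pq,p] = E_q/2 = 0, [pq,q] = G_p/2 = 0, [qq,p] = F_q - G_p/2 = -1, [qq,q] = G_q/2 = -16
Gamma^p_ij = (G*[ij,p] - F*[ij,q])/(EG - F^2), Gamma^q_ij = (E*[ij,q] - F*[ij,p])/(EG - F^2)


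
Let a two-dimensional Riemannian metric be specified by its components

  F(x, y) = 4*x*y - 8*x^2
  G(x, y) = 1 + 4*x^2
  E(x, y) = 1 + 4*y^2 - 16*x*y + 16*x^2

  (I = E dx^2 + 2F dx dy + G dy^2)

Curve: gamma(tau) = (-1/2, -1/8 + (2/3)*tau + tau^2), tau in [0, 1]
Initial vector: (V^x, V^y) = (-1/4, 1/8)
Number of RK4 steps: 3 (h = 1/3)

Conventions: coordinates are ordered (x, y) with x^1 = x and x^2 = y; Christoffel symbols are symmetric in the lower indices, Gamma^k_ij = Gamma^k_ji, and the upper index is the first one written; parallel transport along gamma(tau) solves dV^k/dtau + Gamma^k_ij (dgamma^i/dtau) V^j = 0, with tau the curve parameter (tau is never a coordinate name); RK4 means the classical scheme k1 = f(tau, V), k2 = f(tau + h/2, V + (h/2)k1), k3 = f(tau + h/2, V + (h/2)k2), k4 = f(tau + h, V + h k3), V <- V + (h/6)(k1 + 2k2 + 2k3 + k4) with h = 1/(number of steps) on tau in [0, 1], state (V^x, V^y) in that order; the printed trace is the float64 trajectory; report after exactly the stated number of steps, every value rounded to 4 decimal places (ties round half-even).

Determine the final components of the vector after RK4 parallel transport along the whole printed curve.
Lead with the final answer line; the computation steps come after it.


Answer: V^x = -0.1066, V^y = 0.0728

gamma'(tau) = (0, 2/3 + 2*tau); f(tau, V)^k = -Gamma^k_ij(gamma(tau)) gamma'^i(tau) V^j; h = 1/3; intermediate values shown to 6 dp
curve data and Christoffel symbols at the stage parameters:
  tau = 0.000000: gamma = (-0.500000, -0.125000), gamma' = (0.000000, 0.666667); Gamma_xxx = -1.382716, Gamma_xxy = 0.691358, Gamma_xyy = 0.000000, Gamma_yxx = 0.790123, Gamma_yxy = -0.395062, Gamma_yyy = 0.000000
  tau = 0.166667: gamma = (-0.500000, 0.013889), gamma' = (0.000000, 1.000000); Gamma_xxx = -1.327105, Gamma_xxy = 0.663553, Gamma_xyy = 0.000000, Gamma_yxx = 0.654463, Gamma_yxy = -0.327231, Gamma_yyy = 0.000000
  tau = 0.333333: gamma = (-0.500000, 0.208333), gamma' = (0.000000, 1.333333); Gamma_xxx = -1.232950, Gamma_xxy = 0.616475, Gamma_xyy = 0.000000, Gamma_yxx = 0.510186, Gamma_yxy = -0.255093, Gamma_yyy = 0.000000
  tau = 0.500000: gamma = (-0.500000, 0.458333), gamma' = (0.000000, 1.666667); Gamma_xxx = -1.110377, Gamma_xxy = 0.555188, Gamma_xyy = 0.000000, Gamma_yxx = 0.380701, Gamma_yxy = -0.190350, Gamma_yyy = 0.000000
  tau = 0.666667: gamma = (-0.500000, 0.763889), gamma' = (0.000000, 2.000000); Gamma_xxx = -0.976871, Gamma_xxy = 0.488435, Gamma_xyy = 0.000000, Gamma_yxx = 0.276908, Gamma_yxy = -0.138454, Gamma_yyy = 0.000000
  tau = 0.833333: gamma = (-0.500000, 1.125000), gamma' = (0.000000, 2.333333); Gamma_xxx = -0.847352, Gamma_xxy = 0.423676, Gamma_xyy = 0.000000, Gamma_yxx = 0.199377, Gamma_yxy = -0.099688, Gamma_yyy = 0.000000
  tau = 1.000000: gamma = (-0.500000, 1.541667), gamma' = (0.000000, 2.666667); Gamma_xxx = -0.730357, Gamma_xxy = 0.365178, Gamma_xyy = 0.000000, Gamma_yxx = 0.143677, Gamma_yxy = -0.071838, Gamma_yyy = 0.000000
step 0: V^x = -0.2500, V^y = 0.1250
step 1: k1 = (0.115226, -0.065844), k2 = (0.153145, -0.075524), k3 = (0.148952, -0.073456), k4 = (0.164681, -0.068144); V <- V + (h/6)(k1 + 2k2 + 2k3 + k4): V^x = -0.2009, V^y = 0.1010
step 2: k1 = (0.165119, -0.068325), k2 = (0.160416, -0.055000), k3 = (0.161141, -0.055248), k4 = (0.143766, -0.040752); V <- V + (h/6)(k1 + 2k2 + 2k3 + k4): V^x = -0.1480, V^y = 0.0827
step 3: k1 = (0.144572, -0.040981), k2 = (0.122484, -0.028820), k3 = (0.126123, -0.029676), k4 = (0.103178, -0.020297); V <- V + (h/6)(k1 + 2k2 + 2k3 + k4): V^x = -0.1066, V^y = 0.0728


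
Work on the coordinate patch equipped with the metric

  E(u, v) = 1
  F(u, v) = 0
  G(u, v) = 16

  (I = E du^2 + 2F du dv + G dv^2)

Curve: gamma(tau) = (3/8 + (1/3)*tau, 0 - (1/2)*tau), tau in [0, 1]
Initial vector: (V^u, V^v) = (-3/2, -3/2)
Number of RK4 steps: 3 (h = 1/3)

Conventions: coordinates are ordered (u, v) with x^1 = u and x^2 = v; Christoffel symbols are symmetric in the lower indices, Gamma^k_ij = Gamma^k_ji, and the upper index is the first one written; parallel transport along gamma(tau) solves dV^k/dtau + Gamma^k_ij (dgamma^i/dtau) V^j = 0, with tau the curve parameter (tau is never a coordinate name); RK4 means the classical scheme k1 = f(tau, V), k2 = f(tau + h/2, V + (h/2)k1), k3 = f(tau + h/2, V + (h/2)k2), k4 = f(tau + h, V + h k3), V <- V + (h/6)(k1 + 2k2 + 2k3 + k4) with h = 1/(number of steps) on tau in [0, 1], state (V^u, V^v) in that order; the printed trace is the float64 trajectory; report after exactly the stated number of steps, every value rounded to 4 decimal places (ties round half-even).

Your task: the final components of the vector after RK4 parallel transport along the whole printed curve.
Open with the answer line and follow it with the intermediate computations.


Answer: V^u = -1.5000, V^v = -1.5000

gamma'(tau) = (1/3, -1/2); f(tau, V)^k = -Gamma^k_ij(gamma(tau)) gamma'^i(tau) V^j; h = 1/3; intermediate values shown to 6 dp
curve data and Christoffel symbols at the stage parameters:
  tau = 0.000000: gamma = (0.375000, 0.000000), gamma' = (0.333333, -0.500000); Gamma_uuu = 0.000000, Gamma_uuv = 0.000000, Gamma_uvv = 0.000000, Gamma_vuu = 0.000000, Gamma_vuv = 0.000000, Gamma_vvv = 0.000000
  tau = 0.166667: gamma = (0.430556, -0.083333), gamma' = (0.333333, -0.500000); Gamma_uuu = 0.000000, Gamma_uuv = 0.000000, Gamma_uvv = 0.000000, Gamma_vuu = 0.000000, Gamma_vuv = 0.000000, Gamma_vvv = 0.000000
  tau = 0.333333: gamma = (0.486111, -0.166667), gamma' = (0.333333, -0.500000); Gamma_uuu = 0.000000, Gamma_uuv = 0.000000, Gamma_uvv = 0.000000, Gamma_vuu = 0.000000, Gamma_vuv = 0.000000, Gamma_vvv = 0.000000
  tau = 0.500000: gamma = (0.541667, -0.250000), gamma' = (0.333333, -0.500000); Gamma_uuu = 0.000000, Gamma_uuv = 0.000000, Gamma_uvv = 0.000000, Gamma_vuu = 0.000000, Gamma_vuv = 0.000000, Gamma_vvv = 0.000000
  tau = 0.666667: gamma = (0.597222, -0.333333), gamma' = (0.333333, -0.500000); Gamma_uuu = 0.000000, Gamma_uuv = 0.000000, Gamma_uvv = 0.000000, Gamma_vuu = 0.000000, Gamma_vuv = 0.000000, Gamma_vvv = 0.000000
  tau = 0.833333: gamma = (0.652778, -0.416667), gamma' = (0.333333, -0.500000); Gamma_uuu = 0.000000, Gamma_uuv = 0.000000, Gamma_uvv = 0.000000, Gamma_vuu = 0.000000, Gamma_vuv = 0.000000, Gamma_vvv = 0.000000
  tau = 1.000000: gamma = (0.708333, -0.500000), gamma' = (0.333333, -0.500000); Gamma_uuu = 0.000000, Gamma_uuv = 0.000000, Gamma_uvv = 0.000000, Gamma_vuu = 0.000000, Gamma_vuv = 0.000000, Gamma_vvv = 0.000000
step 0: V^u = -1.5000, V^v = -1.5000
step 1: k1 = (0.000000, 0.000000), k2 = (0.000000, 0.000000), k3 = (0.000000, 0.000000), k4 = (0.000000, 0.000000); V <- V + (h/6)(k1 + 2k2 + 2k3 + k4): V^u = -1.5000, V^v = -1.5000
step 2: k1 = (0.000000, 0.000000), k2 = (0.000000, 0.000000), k3 = (0.000000, 0.000000), k4 = (0.000000, 0.000000); V <- V + (h/6)(k1 + 2k2 + 2k3 + k4): V^u = -1.5000, V^v = -1.5000
step 3: k1 = (0.000000, 0.000000), k2 = (0.000000, 0.000000), k3 = (0.000000, 0.000000), k4 = (0.000000, 0.000000); V <- V + (h/6)(k1 + 2k2 + 2k3 + k4): V^u = -1.5000, V^v = -1.5000


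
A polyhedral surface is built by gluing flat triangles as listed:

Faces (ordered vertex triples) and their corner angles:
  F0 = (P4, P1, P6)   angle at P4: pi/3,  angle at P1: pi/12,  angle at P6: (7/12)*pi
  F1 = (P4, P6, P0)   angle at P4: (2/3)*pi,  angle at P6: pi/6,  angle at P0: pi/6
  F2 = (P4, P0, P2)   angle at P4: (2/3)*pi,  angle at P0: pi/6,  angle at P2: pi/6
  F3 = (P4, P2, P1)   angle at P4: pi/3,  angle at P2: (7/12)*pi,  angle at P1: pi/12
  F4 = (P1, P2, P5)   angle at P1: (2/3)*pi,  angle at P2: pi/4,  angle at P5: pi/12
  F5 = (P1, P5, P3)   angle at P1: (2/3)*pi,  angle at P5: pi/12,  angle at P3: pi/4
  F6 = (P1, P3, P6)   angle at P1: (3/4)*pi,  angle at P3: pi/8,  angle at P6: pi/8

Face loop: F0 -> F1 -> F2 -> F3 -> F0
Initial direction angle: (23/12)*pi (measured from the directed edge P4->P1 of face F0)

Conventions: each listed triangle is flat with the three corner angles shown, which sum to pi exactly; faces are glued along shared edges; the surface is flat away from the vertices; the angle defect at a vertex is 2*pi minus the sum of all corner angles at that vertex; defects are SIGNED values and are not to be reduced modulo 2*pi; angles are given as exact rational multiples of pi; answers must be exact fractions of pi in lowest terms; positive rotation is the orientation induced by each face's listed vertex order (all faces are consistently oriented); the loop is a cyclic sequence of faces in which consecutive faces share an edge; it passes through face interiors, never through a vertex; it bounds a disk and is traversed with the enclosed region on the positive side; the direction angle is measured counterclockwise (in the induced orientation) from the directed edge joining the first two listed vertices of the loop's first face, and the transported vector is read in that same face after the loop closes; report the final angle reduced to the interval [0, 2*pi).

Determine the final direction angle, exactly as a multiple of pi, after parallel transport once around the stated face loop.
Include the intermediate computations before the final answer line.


enclosed vertex P4: corner angles sum to 2*pi, defect = 2*pi - 2*pi = 0
summing the enclosed defects onto the initial angle, mod 2*pi in the induced orientation:
final angle = (23/12)*pi + 0 = (23/12)*pi (mod 2*pi)

Answer: final direction angle = (23/12)*pi


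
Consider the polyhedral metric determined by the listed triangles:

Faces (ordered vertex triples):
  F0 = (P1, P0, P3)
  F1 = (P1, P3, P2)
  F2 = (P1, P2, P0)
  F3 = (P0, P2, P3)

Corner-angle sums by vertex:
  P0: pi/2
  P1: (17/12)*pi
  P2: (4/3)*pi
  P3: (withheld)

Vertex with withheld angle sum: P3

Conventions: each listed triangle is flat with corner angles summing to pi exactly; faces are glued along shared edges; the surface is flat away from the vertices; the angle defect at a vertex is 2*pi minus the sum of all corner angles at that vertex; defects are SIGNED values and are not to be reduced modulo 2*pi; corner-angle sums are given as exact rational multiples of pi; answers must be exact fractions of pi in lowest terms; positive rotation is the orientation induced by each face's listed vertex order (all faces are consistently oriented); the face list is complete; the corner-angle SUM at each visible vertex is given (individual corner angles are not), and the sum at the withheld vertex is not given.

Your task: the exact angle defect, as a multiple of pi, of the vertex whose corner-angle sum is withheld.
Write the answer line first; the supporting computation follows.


Answer: defect(P3) = (5/4)*pi

V = 4, E = 6, F = 4; chi = V - E + F = 2
Gauss-Bonnet: total defect = 2*pi*chi = 4*pi; visible defects sum to (11/4)*pi


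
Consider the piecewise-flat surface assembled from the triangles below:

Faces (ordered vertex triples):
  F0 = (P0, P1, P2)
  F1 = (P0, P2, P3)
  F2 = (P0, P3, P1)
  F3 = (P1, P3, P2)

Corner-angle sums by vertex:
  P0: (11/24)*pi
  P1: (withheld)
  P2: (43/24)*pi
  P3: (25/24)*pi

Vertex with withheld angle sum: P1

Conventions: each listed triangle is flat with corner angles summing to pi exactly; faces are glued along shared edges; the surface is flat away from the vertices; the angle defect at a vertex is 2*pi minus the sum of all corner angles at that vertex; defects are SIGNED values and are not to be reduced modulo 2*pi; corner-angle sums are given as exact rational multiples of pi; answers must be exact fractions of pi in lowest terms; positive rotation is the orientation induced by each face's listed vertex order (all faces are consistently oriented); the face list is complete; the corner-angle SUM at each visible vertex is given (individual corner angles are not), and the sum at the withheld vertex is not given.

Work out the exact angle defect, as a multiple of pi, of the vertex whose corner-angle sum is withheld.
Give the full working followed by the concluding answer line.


V = 4, E = 6, F = 4; chi = V - E + F = 2
Gauss-Bonnet: total defect = 2*pi*chi = 4*pi; visible defects sum to (65/24)*pi

Answer: defect(P1) = (31/24)*pi


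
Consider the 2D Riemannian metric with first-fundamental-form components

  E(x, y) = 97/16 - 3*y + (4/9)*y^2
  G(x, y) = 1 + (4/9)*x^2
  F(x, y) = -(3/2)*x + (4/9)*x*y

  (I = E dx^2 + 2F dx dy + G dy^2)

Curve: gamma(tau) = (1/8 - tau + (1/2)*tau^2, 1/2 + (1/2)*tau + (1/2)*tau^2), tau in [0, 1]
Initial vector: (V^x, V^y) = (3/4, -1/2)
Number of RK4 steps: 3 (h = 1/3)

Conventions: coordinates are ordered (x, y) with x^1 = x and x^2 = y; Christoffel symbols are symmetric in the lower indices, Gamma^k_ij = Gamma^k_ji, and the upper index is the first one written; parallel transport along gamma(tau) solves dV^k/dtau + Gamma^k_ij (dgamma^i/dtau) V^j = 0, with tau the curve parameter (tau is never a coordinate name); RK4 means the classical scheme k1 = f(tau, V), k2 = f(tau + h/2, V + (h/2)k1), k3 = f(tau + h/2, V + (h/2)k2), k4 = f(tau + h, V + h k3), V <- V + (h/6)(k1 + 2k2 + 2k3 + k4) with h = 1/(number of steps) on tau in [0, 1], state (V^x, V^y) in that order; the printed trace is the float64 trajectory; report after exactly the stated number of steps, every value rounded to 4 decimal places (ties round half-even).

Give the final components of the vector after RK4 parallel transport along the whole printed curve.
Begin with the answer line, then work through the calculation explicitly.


Answer: V^x = 1.0982, V^y = -0.4622

gamma'(tau) = (-1 + tau, 1/2 + tau); f(tau, V)^k = -Gamma^k_ij(gamma(tau)) gamma'^i(tau) V^j; h = 1/3; intermediate values shown to 6 dp
curve data and Christoffel symbols at the stage parameters:
  tau = 0.000000: gamma = (0.125000, 0.500000), gamma' = (-1.000000, 0.500000); Gamma_xxx = 0.000000, Gamma_xxy = -0.272997, Gamma_xyy = 0.000000, Gamma_yxx = 0.000000, Gamma_yxy = 0.011869, Gamma_yyy = 0.000000
  tau = 0.166667: gamma = (-0.027778, 0.597222), gamma' = (-0.833333, 0.666667); Gamma_xxx = 0.000000, Gamma_xxy = -0.278702, Gamma_xyy = 0.000000, Gamma_yxx = 0.000000, Gamma_yxy = -0.002787, Gamma_yyy = 0.000000
  tau = 0.333333: gamma = (-0.152778, 0.722222), gamma' = (-0.666667, 0.833333); Gamma_xxx = 0.000000, Gamma_xxy = -0.284921, Gamma_xyy = 0.000000, Gamma_yxx = 0.000000, Gamma_yxy = -0.016409, Gamma_yyy = 0.000000
  tau = 0.500000: gamma = (-0.250000, 0.875000), gamma' = (-0.500000, 1.000000); Gamma_xxx = 0.000000, Gamma_xxy = -0.291971, Gamma_xyy = 0.000000, Gamma_yxx = 0.000000, Gamma_yxy = -0.029197, Gamma_yyy = 0.000000
  tau = 0.666667: gamma = (-0.319444, 1.055556), gamma' = (-0.333333, 1.166667); Gamma_xxx = 0.000000, Gamma_xxy = -0.299985, Gamma_xyy = 0.000000, Gamma_yxx = 0.000000, Gamma_yxy = -0.041315, Gamma_yyy = 0.000000
  tau = 0.833333: gamma = (-0.361111, 1.263889), gamma' = (-0.166667, 1.333333); Gamma_xxx = 0.000000, Gamma_xxy = -0.308769, Gamma_xyy = 0.000000, Gamma_yxx = 0.000000, Gamma_yxy = -0.052816, Gamma_yyy = 0.000000
  tau = 1.000000: gamma = (-0.375000, 1.500000), gamma' = (0.000000, 1.500000); Gamma_xxx = 0.000000, Gamma_xxy = -0.317460, Gamma_xyy = 0.000000, Gamma_yxx = 0.000000, Gamma_yxy = -0.063492, Gamma_yyy = 0.000000
step 0: V^x = 0.7500, V^y = -0.5000
step 1: k1 = (0.238872, -0.010386), k2 = (0.263276, 0.002633), k3 = (0.263528, 0.002635), k4 = (0.293739, 0.016917); V <- V + (h/6)(k1 + 2k2 + 2k3 + k4): V^x = 0.8381, V^y = -0.4991
step 2: k1 = (0.293793, 0.016920), k2 = (0.331447, 0.033145), k3 = (0.332884, 0.033288), k4 = (0.380956, 0.052467); V <- V + (h/6)(k1 + 2k2 + 2k3 + k4): V^x = 0.9494, V^y = -0.4878
step 3: k1 = (0.381061, 0.052481), k2 = (0.441670, 0.075549), k3 = (0.445631, 0.076226), k4 = (0.522842, 0.104568); V <- V + (h/6)(k1 + 2k2 + 2k3 + k4): V^x = 1.0982, V^y = -0.4622


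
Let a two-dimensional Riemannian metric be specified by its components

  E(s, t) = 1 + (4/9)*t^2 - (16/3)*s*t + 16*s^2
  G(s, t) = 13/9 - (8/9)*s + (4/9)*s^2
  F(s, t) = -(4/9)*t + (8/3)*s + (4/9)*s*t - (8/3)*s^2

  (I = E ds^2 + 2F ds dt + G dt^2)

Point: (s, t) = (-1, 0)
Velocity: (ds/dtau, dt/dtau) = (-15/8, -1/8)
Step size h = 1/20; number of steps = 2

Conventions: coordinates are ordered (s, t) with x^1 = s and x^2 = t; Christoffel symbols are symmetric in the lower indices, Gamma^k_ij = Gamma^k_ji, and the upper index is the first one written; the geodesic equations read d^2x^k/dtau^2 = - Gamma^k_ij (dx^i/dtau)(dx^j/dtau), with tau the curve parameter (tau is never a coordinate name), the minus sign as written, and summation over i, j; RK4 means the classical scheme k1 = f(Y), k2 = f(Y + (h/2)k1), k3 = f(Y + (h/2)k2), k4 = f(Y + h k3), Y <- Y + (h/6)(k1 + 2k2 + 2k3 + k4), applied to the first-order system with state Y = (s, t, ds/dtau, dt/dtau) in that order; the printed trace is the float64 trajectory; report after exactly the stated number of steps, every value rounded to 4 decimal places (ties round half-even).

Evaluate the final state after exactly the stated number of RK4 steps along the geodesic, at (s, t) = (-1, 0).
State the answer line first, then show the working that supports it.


Answer: s = -1.1748, t = -0.0166, ds/dtau = -1.6381, dt/dtau = -0.2011

f(Y) = (ds/dtau, dt/dtau, -Gamma^s_ij Y'^i Y'^j, -Gamma^t_ij Y'^i Y'^j) with the Gammas evaluated at the stage position; h = 0.050000; intermediate values shown to 6 dp
step 0: s = -1.0000, t = 0.0000, ds/dtau = -1.8750, dt/dtau = -0.1250
step 1:
  k1: at (s, t) = (-1.000000, 0.000000), (ds/dtau, dt/dtau) = (-1.875000, -0.125000); Gamma_sss = -0.852071, Gamma_sst = 0.142012, Gamma_stt = 0.000000, Gamma_tss = 0.284024, Gamma_tst = -0.047337, Gamma_ttt = 0.000000; k1 = (-1.875000, -0.125000, 2.928994, -0.976331)
  k2: at (s, t) = (-1.046875, -0.003125), (ds/dtau, dt/dtau) = (-1.801775, -0.149408); Gamma_sss = -0.821483, Gamma_sst = 0.136914, Gamma_stt = 0.000000, Gamma_tss = 0.267831, Gamma_tst = -0.044638, Gamma_ttt = 0.000000; k2 = (-1.801775, -0.149408, 2.593144, -0.845450)
  k3: at (s, t) = (-1.045044, -0.003735), (ds/dtau, dt/dtau) = (-1.810171, -0.146136); Gamma_sss = -0.822710, Gamma_sst = 0.137118, Gamma_stt = 0.000000, Gamma_tss = 0.268486, Gamma_tst = -0.044748, Gamma_ttt = 0.000000; k3 = (-1.810171, -0.146136, 2.623247, -0.856081)
  k4: at (s, t) = (-1.090509, -0.007307), (ds/dtau, dt/dtau) = (-1.743838, -0.167804); Gamma_sss = -0.794842, Gamma_sst = 0.132474, Gamma_stt = 0.000000, Gamma_tss = 0.254236, Gamma_tst = -0.042373, Gamma_ttt = 0.000000; k4 = (-1.743838, -0.167804, 2.339561, -0.748327)
  Y <- Y + (h/6)(k1 + 2k2 + 2k3 + k4): s = -1.0904, t = -0.0074, ds/dtau = -1.7442, dt/dtau = -0.1677
step 2:
  k1: at (s, t) = (-1.090356, -0.007366), (ds/dtau, dt/dtau) = (-1.744156, -0.167731); Gamma_sss = -0.794939, Gamma_sst = 0.132490, Gamma_stt = 0.000000, Gamma_tss = 0.254287, Gamma_tst = -0.042381, Gamma_ttt = 0.000000; k1 = (-1.744156, -0.167731, 2.340747, -0.748763)
  k2: at (s, t) = (-1.133960, -0.011559), (ds/dtau, dt/dtau) = (-1.685637, -0.186450); Gamma_sss = -0.769832, Gamma_sst = 0.128305, Gamma_stt = 0.000000, Gamma_tss = 0.241864, Gamma_tst = -0.040311, Gamma_ttt = 0.000000; k2 = (-1.685637, -0.186450, 2.106730, -0.661888)
  k3: at (s, t) = (-1.132497, -0.012027), (ds/dtau, dt/dtau) = (-1.691487, -0.184278); Gamma_sss = -0.770702, Gamma_sst = 0.128450, Gamma_stt = 0.000000, Gamma_tss = 0.242302, Gamma_tst = -0.040384, Gamma_ttt = 0.000000; k3 = (-1.691487, -0.184278, 2.125002, -0.668081)
  k4: at (s, t) = (-1.174930, -0.016580), (ds/dtau, dt/dtau) = (-1.637905, -0.201135); Gamma_sss = -0.747616, Gamma_sst = 0.124603, Gamma_stt = 0.000000, Gamma_tss = 0.231197, Gamma_tst = -0.038533, Gamma_ttt = 0.000000; k4 = (-1.637905, -0.201135, 1.923556, -0.594853)
  Y <- Y + (h/6)(k1 + 2k2 + 2k3 + k4): s = -1.1748, t = -0.0166, ds/dtau = -1.6381, dt/dtau = -0.2011


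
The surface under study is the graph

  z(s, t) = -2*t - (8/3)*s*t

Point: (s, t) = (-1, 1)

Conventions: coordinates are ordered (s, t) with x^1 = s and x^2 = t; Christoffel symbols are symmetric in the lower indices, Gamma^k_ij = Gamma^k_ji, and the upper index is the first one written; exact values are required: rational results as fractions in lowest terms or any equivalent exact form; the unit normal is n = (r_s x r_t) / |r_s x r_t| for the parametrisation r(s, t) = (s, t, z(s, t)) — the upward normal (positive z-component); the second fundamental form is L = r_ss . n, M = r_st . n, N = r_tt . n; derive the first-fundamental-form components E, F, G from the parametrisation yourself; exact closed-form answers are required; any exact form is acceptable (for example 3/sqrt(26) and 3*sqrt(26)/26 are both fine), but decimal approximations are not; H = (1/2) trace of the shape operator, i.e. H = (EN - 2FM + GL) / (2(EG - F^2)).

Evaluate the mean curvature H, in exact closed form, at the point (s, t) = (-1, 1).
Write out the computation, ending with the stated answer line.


z_s = -8/3, z_t = 2/3, z_ss = 0, z_st = -8/3, z_tt = 0
E = 73/9, F = -16/9, G = 13/9; answer radicand W^2 = 77/9
unnormalised second-form numerators: l = 0, m = -8/3, n = 0; L = l/sqrt(77/9), and similarly M = m/sqrt(W^2), N = n/sqrt(W^2)
H = (E*n - 2*F*m + G*l) / (2*(EG - F^2)*sqrt(W^2)); E*n - 2*F*m + G*l = -256/27, EG - F^2 = 77/9, so H = (-128/231)/sqrt(77/9)

Answer: H = -128*sqrt(77)/5929


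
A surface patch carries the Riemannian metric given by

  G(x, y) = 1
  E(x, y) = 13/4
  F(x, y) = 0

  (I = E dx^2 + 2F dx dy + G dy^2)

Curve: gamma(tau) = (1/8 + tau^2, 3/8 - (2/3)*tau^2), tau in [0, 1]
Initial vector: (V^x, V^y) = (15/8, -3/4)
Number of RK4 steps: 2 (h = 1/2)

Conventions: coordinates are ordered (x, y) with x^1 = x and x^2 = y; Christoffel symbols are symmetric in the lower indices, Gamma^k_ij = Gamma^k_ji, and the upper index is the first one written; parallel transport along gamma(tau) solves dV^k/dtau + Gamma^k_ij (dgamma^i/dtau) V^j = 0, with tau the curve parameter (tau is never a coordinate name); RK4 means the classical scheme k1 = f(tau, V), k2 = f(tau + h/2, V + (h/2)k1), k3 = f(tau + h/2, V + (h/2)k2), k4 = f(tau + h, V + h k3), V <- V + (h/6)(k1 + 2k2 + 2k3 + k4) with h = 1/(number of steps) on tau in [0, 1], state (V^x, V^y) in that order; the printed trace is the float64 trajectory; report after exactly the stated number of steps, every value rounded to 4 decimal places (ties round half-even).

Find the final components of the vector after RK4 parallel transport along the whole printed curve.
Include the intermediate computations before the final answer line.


gamma'(tau) = (2*tau, -(4/3)*tau); f(tau, V)^k = -Gamma^k_ij(gamma(tau)) gamma'^i(tau) V^j; h = 1/2; intermediate values shown to 6 dp
curve data and Christoffel symbols at the stage parameters:
  tau = 0.000000: gamma = (0.125000, 0.375000), gamma' = (0.000000, 0.000000); Gamma_xxx = 0.000000, Gamma_xxy = 0.000000, Gamma_xyy = 0.000000, Gamma_yxx = 0.000000, Gamma_yxy = 0.000000, Gamma_yyy = 0.000000
  tau = 0.250000: gamma = (0.187500, 0.333333), gamma' = (0.500000, -0.333333); Gamma_xxx = 0.000000, Gamma_xxy = 0.000000, Gamma_xyy = 0.000000, Gamma_yxx = 0.000000, Gamma_yxy = 0.000000, Gamma_yyy = 0.000000
  tau = 0.500000: gamma = (0.375000, 0.208333), gamma' = (1.000000, -0.666667); Gamma_xxx = 0.000000, Gamma_xxy = 0.000000, Gamma_xyy = 0.000000, Gamma_yxx = 0.000000, Gamma_yxy = 0.000000, Gamma_yyy = 0.000000
  tau = 0.750000: gamma = (0.687500, 0.000000), gamma' = (1.500000, -1.000000); Gamma_xxx = 0.000000, Gamma_xxy = 0.000000, Gamma_xyy = 0.000000, Gamma_yxx = 0.000000, Gamma_yxy = 0.000000, Gamma_yyy = 0.000000
  tau = 1.000000: gamma = (1.125000, -0.291667), gamma' = (2.000000, -1.333333); Gamma_xxx = 0.000000, Gamma_xxy = 0.000000, Gamma_xyy = 0.000000, Gamma_yxx = 0.000000, Gamma_yxy = 0.000000, Gamma_yyy = 0.000000
step 0: V^x = 1.8750, V^y = -0.7500
step 1: k1 = (0.000000, 0.000000), k2 = (0.000000, 0.000000), k3 = (0.000000, 0.000000), k4 = (0.000000, 0.000000); V <- V + (h/6)(k1 + 2k2 + 2k3 + k4): V^x = 1.8750, V^y = -0.7500
step 2: k1 = (0.000000, 0.000000), k2 = (0.000000, 0.000000), k3 = (0.000000, 0.000000), k4 = (0.000000, 0.000000); V <- V + (h/6)(k1 + 2k2 + 2k3 + k4): V^x = 1.8750, V^y = -0.7500

Answer: V^x = 1.8750, V^y = -0.7500


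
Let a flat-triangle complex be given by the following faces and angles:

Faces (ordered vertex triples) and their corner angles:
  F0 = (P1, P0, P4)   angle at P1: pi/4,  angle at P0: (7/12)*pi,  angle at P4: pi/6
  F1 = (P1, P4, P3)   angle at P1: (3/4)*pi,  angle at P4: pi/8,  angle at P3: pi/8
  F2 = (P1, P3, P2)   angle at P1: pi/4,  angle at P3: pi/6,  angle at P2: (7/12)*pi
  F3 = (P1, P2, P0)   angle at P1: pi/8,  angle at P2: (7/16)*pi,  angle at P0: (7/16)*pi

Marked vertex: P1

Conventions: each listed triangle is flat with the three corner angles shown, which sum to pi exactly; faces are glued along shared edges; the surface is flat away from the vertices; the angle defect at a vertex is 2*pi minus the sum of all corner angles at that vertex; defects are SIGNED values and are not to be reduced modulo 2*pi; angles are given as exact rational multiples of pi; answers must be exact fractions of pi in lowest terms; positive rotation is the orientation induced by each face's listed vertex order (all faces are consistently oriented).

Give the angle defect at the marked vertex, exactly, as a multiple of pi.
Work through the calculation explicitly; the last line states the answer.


Sum of corner angles at P1: (11/8)*pi
defect = 2*pi - (11/8)*pi

Answer: defect(P1) = (5/8)*pi


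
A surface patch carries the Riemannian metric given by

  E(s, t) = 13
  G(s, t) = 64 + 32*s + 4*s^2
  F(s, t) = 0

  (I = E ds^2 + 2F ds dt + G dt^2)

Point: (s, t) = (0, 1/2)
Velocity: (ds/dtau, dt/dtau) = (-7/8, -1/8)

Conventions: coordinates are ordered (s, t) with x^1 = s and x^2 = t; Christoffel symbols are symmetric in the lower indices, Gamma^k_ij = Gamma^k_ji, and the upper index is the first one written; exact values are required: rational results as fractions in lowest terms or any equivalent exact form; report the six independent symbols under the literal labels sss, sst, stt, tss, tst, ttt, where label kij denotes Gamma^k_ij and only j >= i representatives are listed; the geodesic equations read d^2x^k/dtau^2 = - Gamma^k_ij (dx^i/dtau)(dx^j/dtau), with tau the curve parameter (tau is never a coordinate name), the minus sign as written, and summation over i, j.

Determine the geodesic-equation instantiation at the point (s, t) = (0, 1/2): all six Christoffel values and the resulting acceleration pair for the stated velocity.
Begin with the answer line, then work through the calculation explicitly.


Answer: Gamma_sss = 0, Gamma_sst = 0, Gamma_stt = -16/13, Gamma_tss = 0, Gamma_tst = 1/4, Gamma_ttt = 0; accelerations (d^2s/dtau^2, d^2t/dtau^2) = (1/52, -7/128)

E = 13, F = 0, G = 64 at the point
E_s = 0, E_t = 0, F_s = 0, F_t = 0, G_s = 32, G_t = 0
EG - F^2 = 832;  g^inv = (1/832) * [[64, 0], [0, 13]]
first-kind symbols [ij,l] = (1/2)(d_i g_jl + d_j g_il - d_l g_ij): [ss,s] = E_s/2 = 0, [ss,t] = F_s - E_t/2 = 0, [st,s] = E_t/2 = 0, [st,t] = G_s/2 = 16, [tt,s] = F_t - G_s/2 = -16, [tt,t] = G_t/2 = 0
Gamma^s_ij = (G*[ij,s] - F*[ij,t])/(EG - F^2), Gamma^t_ij = (E*[ij,t] - F*[ij,s])/(EG - F^2)
Gamma_sss = 0, Gamma_sst = 0, Gamma_stt = -16/13, Gamma_tss = 0, Gamma_tst = 1/4, Gamma_ttt = 0
d^2s/dtau^2 = -(Gamma_sss*(-7/8)^2 + 2*Gamma_sst*(-7/8)*(-1/8) + Gamma_stt*(-1/8)^2) = 1/52
d^2t/dtau^2 = -(Gamma_tss*(-7/8)^2 + 2*Gamma_tst*(-7/8)*(-1/8) + Gamma_ttt*(-1/8)^2) = -7/128


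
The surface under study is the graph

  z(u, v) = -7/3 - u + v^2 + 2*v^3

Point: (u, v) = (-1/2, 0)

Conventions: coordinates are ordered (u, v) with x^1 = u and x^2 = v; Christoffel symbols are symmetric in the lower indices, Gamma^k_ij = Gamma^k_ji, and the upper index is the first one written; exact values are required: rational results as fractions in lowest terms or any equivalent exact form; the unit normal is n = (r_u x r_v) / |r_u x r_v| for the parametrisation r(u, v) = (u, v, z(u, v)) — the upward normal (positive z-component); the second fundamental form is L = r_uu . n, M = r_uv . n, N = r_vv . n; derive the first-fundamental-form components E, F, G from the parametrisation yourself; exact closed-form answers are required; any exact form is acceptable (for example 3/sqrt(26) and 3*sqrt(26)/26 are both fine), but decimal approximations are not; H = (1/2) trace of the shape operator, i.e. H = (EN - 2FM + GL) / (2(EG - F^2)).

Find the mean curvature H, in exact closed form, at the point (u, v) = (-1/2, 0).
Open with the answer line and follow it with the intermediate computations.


Answer: H = sqrt(2)/2

z_u = -1, z_v = 0, z_uu = 0, z_uv = 0, z_vv = 2
E = 2, F = 0, G = 1; answer radicand W^2 = 2
unnormalised second-form numerators: l = 0, m = 0, n = 2; L = l/sqrt(2), and similarly M = m/sqrt(W^2), N = n/sqrt(W^2)
H = (E*n - 2*F*m + G*l) / (2*(EG - F^2)*sqrt(W^2)); E*n - 2*F*m + G*l = 4, EG - F^2 = 2, so H = (1)/sqrt(2)


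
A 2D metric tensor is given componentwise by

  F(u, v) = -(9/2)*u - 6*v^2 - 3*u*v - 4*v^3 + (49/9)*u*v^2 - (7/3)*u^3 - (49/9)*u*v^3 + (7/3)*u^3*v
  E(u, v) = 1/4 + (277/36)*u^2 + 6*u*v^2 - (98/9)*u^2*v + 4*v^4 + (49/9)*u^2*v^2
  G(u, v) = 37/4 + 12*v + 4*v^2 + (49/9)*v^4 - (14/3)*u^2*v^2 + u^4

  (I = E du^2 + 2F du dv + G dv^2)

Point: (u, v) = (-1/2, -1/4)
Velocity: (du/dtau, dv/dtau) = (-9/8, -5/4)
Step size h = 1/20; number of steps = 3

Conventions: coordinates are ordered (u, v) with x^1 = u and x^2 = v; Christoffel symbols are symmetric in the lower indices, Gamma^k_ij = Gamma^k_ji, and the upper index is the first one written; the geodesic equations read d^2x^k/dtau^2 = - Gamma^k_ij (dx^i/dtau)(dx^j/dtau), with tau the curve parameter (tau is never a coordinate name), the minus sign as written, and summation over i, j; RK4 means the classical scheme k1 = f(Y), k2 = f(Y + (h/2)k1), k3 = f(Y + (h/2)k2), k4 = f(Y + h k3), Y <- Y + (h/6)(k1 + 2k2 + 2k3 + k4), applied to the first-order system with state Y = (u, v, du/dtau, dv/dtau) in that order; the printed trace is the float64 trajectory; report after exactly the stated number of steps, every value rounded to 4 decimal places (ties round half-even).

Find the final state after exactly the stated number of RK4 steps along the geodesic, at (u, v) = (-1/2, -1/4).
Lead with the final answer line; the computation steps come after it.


Answer: u = -0.6641, v = -0.4436, du/dtau = -1.0782, dv/dtau = -1.3359

f(Y) = (du/dtau, dv/dtau, -Gamma^u_ij Y'^i Y'^j, -Gamma^v_ij Y'^i Y'^j) with the Gammas evaluated at the stage position; h = 0.050000; intermediate values shown to 6 dp
step 0: u = -0.5000, v = -0.2500, du/dtau = -1.1250, dv/dtau = -1.2500
step 1:
  k1: at (u, v) = (-0.500000, -0.250000), (du/dtau, dv/dtau) = (-1.125000, -1.250000); Gamma_uuu = -1.737084, Gamma_uuv = -0.452933, Gamma_uvv = 1.764064, Gamma_vuu = -0.223886, Gamma_vuv = 0.103265, Gamma_vvv = 0.322108; k1 = (-1.125000, -1.250000, 0.716020, -0.510372)
  k2: at (u, v) = (-0.528125, -0.281250), (du/dtau, dv/dtau) = (-1.107099, -1.262759); Gamma_uuu = -1.669040, Gamma_uuv = -0.449389, Gamma_uvv = 1.752498, Gamma_vuu = -0.249300, Gamma_vuv = 0.106728, Gamma_vvv = 0.327335; k2 = (-1.107099, -1.262759, 0.507719, -0.514807)
  k3: at (u, v) = (-0.527677, -0.281569), (du/dtau, dv/dtau) = (-1.112307, -1.262870); Gamma_uuu = -1.670453, Gamma_uuv = -0.448953, Gamma_uvv = 1.755781, Gamma_vuu = -0.249670, Gamma_vuv = 0.106511, Gamma_vvv = 0.327488; k3 = (-1.112307, -1.262870, 0.527825, -0.512624)
  k4: at (u, v) = (-0.555615, -0.313144), (du/dtau, dv/dtau) = (-1.098609, -1.275631); Gamma_uuu = -1.607528, Gamma_uuv = -0.447462, Gamma_uvv = 1.732833, Gamma_vuu = -0.278033, Gamma_vuv = 0.110168, Gamma_vvv = 0.340709; k4 = (-1.098609, -1.275631, 0.374629, -0.527626)
  Y <- Y + (h/6)(k1 + 2k2 + 2k3 + k4): u = -0.5555, v = -0.3131, du/dtau = -1.0987, dv/dtau = -1.2758
step 2:
  k1: at (u, v) = (-0.555520, -0.313141), (du/dtau, dv/dtau) = (-1.098652, -1.275774); Gamma_uuu = -1.607784, Gamma_uuv = -0.447417, Gamma_uvv = 1.733248, Gamma_vuu = -0.278040, Gamma_vuv = 0.110137, Gamma_vvv = 0.340723; k1 = (-1.098652, -1.275774, 0.373850, -0.527698)
  k2: at (u, v) = (-0.582986, -0.345035), (du/dtau, dv/dtau) = (-1.089306, -1.288966); Gamma_uuu = -1.550899, Gamma_uuv = -0.447409, Gamma_uvv = 1.704460, Gamma_vuu = -0.308875, Gamma_vuv = 0.113804, Gamma_vvv = 0.361500; k2 = (-1.089306, -1.288966, 0.264825, -0.553680)
  k3: at (u, v) = (-0.582753, -0.345365), (du/dtau, dv/dtau) = (-1.092032, -1.289616); Gamma_uuu = -1.551672, Gamma_uuv = -0.447207, Gamma_uvv = 1.706289, Gamma_vuu = -0.309243, Gamma_vuv = 0.113682, Gamma_vvv = 0.361885; k3 = (-1.092032, -1.289616, 0.272280, -0.553268)
  k4: at (u, v) = (-0.610122, -0.377622), (du/dtau, dv/dtau) = (-1.085038, -1.303437); Gamma_uuu = -1.499803, Gamma_uuv = -0.448561, Gamma_uvv = 1.672935, Gamma_vuu = -0.342063, Gamma_vuv = 0.117358, Gamma_vvv = 0.390074; k4 = (-1.085038, -1.303437, 0.192282, -0.591957)
  Y <- Y + (h/6)(k1 + 2k2 + 2k3 + k4): u = -0.6101, v = -0.3776, du/dtau = -1.0850, dv/dtau = -1.3036
step 3:
  k1: at (u, v) = (-0.610073, -0.377611), (du/dtau, dv/dtau) = (-1.084983, -1.303553); Gamma_uuu = -1.499917, Gamma_uuv = -0.448547, Gamma_uvv = 1.673100, Gamma_vuu = -0.342054, Gamma_vuv = 0.117345, Gamma_vvv = 0.390077; k1 = (-1.084983, -1.303553, 0.191455, -0.592109)
  k2: at (u, v) = (-0.637198, -0.410199), (du/dtau, dv/dtau) = (-1.080196, -1.318356); Gamma_uuu = -1.453302, Gamma_uuv = -0.450874, Gamma_uvv = 1.638186, Gamma_vuu = -0.376300, Gamma_vuv = 0.120812, Gamma_vvv = 0.425460; k2 = (-1.080196, -1.318356, 0.132642, -0.644493)
  k3: at (u, v) = (-0.637078, -0.410569), (du/dtau, dv/dtau) = (-1.081667, -1.319666); Gamma_uuu = -1.453807, Gamma_uuv = -0.450789, Gamma_uvv = 1.639355, Gamma_vuu = -0.376710, Gamma_vuv = 0.120728, Gamma_vvv = 0.426097; k3 = (-1.081667, -1.319666, 0.132939, -0.645969)
  k4: at (u, v) = (-0.664157, -0.443594), (du/dtau, dv/dtau) = (-1.078336, -1.335852); Gamma_uuu = -1.411836, Gamma_uuv = -0.453925, Gamma_uvv = 1.603991, Gamma_vuu = -0.411891, Gamma_vuv = 0.123804, Gamma_vvv = 0.468904; k4 = (-1.078336, -1.335852, 0.087125, -0.714490)
  Y <- Y + (h/6)(k1 + 2k2 + 2k3 + k4): u = -0.6641, v = -0.4436, du/dtau = -1.0782, dv/dtau = -1.3359
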